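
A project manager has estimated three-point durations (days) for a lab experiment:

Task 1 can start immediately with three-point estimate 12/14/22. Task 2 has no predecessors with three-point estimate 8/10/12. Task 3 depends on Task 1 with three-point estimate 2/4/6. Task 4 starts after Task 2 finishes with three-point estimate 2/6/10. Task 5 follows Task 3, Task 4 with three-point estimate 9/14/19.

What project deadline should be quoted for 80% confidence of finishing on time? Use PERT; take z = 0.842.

te_Task 1 = (12 + 4·14 + 22)/6 = 90/6 = 15; σ²_Task 1 = ((22−12)/6)² = 2.778
te_Task 2 = (8 + 4·10 + 12)/6 = 60/6 = 10; σ²_Task 2 = ((12−8)/6)² = 0.444
te_Task 3 = (2 + 4·4 + 6)/6 = 24/6 = 4; σ²_Task 3 = ((6−2)/6)² = 0.444
te_Task 4 = (2 + 4·6 + 10)/6 = 36/6 = 6; σ²_Task 4 = ((10−2)/6)² = 1.778
te_Task 5 = (9 + 4·14 + 19)/6 = 84/6 = 14; σ²_Task 5 = ((19−9)/6)² = 2.778

Forward pass:
ES_Task 1 = 0; EF_Task 1 = 15
ES_Task 2 = 0; EF_Task 2 = 10
ES_Task 3 = 15; EF_Task 3 = 15+4 = 19
ES_Task 4 = 10; EF_Task 4 = 10+6 = 16
ES_Task 5 = max(EF_Task 3=19, EF_Task 4=16) = 19; EF_Task 5 = 19+14 = 33
Expected project duration μ = 33 days. Critical path: Task 1 → Task 3 → Task 5.

Variance along critical path = 2.778 + 0.444 + 2.778 = 6.000; σ = 2.449 days.
D = μ + z·σ = 33 + 0.842·2.449 = 35.1 days

35.1 days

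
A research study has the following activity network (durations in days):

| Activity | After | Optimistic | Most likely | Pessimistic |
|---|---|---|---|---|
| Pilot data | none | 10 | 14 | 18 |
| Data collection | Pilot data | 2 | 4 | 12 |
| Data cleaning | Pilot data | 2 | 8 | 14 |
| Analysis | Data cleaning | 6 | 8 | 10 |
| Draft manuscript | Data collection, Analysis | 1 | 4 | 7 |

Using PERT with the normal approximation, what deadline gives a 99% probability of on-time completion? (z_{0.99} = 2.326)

40.3 days

te_Pilot data = (10 + 4·14 + 18)/6 = 84/6 = 14; σ²_Pilot data = ((18−10)/6)² = 1.778
te_Data collection = (2 + 4·4 + 12)/6 = 30/6 = 5; σ²_Data collection = ((12−2)/6)² = 2.778
te_Data cleaning = (2 + 4·8 + 14)/6 = 48/6 = 8; σ²_Data cleaning = ((14−2)/6)² = 4.000
te_Analysis = (6 + 4·8 + 10)/6 = 48/6 = 8; σ²_Analysis = ((10−6)/6)² = 0.444
te_Draft manuscript = (1 + 4·4 + 7)/6 = 24/6 = 4; σ²_Draft manuscript = ((7−1)/6)² = 1.000

Forward pass:
ES_Pilot data = 0; EF_Pilot data = 14
ES_Data collection = 14; EF_Data collection = 14+5 = 19
ES_Data cleaning = 14; EF_Data cleaning = 14+8 = 22
ES_Analysis = 22; EF_Analysis = 22+8 = 30
ES_Draft manuscript = max(EF_Data collection=19, EF_Analysis=30) = 30; EF_Draft manuscript = 30+4 = 34
Expected project duration μ = 34 days. Critical path: Pilot data → Data cleaning → Analysis → Draft manuscript.

Variance along critical path = 1.778 + 4.000 + 0.444 + 1.000 = 7.222; σ = 2.687 days.
D = μ + z·σ = 34 + 2.326·2.687 = 40.3 days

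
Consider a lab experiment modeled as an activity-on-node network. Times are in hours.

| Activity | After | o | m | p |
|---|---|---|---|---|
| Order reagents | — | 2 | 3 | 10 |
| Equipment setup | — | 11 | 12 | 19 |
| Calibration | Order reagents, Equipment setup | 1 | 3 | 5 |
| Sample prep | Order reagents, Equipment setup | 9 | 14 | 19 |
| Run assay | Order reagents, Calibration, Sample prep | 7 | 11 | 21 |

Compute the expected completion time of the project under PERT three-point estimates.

te_Order reagents = (2 + 4·3 + 10)/6 = 24/6 = 4
te_Equipment setup = (11 + 4·12 + 19)/6 = 78/6 = 13
te_Calibration = (1 + 4·3 + 5)/6 = 18/6 = 3
te_Sample prep = (9 + 4·14 + 19)/6 = 84/6 = 14
te_Run assay = (7 + 4·11 + 21)/6 = 72/6 = 12

Forward pass:
ES_Order reagents = 0; EF_Order reagents = 4
ES_Equipment setup = 0; EF_Equipment setup = 13
ES_Calibration = max(EF_Order reagents=4, EF_Equipment setup=13) = 13; EF_Calibration = 13+3 = 16
ES_Sample prep = max(EF_Order reagents=4, EF_Equipment setup=13) = 13; EF_Sample prep = 13+14 = 27
ES_Run assay = max(EF_Order reagents=4, EF_Calibration=16, EF_Sample prep=27) = 27; EF_Run assay = 27+12 = 39
Expected project duration μ = 39 hours. Critical path: Equipment setup → Sample prep → Run assay.

39 hours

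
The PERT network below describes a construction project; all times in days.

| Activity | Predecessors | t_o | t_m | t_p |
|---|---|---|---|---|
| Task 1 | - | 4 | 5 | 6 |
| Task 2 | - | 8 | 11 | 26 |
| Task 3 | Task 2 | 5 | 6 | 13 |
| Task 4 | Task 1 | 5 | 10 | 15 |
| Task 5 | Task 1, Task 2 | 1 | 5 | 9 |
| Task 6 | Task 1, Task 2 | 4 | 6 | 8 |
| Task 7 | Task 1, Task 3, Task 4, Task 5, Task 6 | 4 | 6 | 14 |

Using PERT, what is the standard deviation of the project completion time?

te_Task 1 = (4 + 4·5 + 6)/6 = 30/6 = 5; σ²_Task 1 = ((6−4)/6)² = 0.111
te_Task 2 = (8 + 4·11 + 26)/6 = 78/6 = 13; σ²_Task 2 = ((26−8)/6)² = 9.000
te_Task 3 = (5 + 4·6 + 13)/6 = 42/6 = 7; σ²_Task 3 = ((13−5)/6)² = 1.778
te_Task 4 = (5 + 4·10 + 15)/6 = 60/6 = 10; σ²_Task 4 = ((15−5)/6)² = 2.778
te_Task 5 = (1 + 4·5 + 9)/6 = 30/6 = 5; σ²_Task 5 = ((9−1)/6)² = 1.778
te_Task 6 = (4 + 4·6 + 8)/6 = 36/6 = 6; σ²_Task 6 = ((8−4)/6)² = 0.444
te_Task 7 = (4 + 4·6 + 14)/6 = 42/6 = 7; σ²_Task 7 = ((14−4)/6)² = 2.778

Forward pass:
ES_Task 1 = 0; EF_Task 1 = 5
ES_Task 2 = 0; EF_Task 2 = 13
ES_Task 3 = 13; EF_Task 3 = 13+7 = 20
ES_Task 4 = 5; EF_Task 4 = 5+10 = 15
ES_Task 5 = max(EF_Task 1=5, EF_Task 2=13) = 13; EF_Task 5 = 13+5 = 18
ES_Task 6 = max(EF_Task 1=5, EF_Task 2=13) = 13; EF_Task 6 = 13+6 = 19
ES_Task 7 = max(EF_Task 1=5, EF_Task 3=20, EF_Task 4=15, EF_Task 5=18, EF_Task 6=19) = 20; EF_Task 7 = 20+7 = 27
Expected project duration μ = 27 days. Critical path: Task 2 → Task 3 → Task 7.

Variance along critical path = 9.000 + 1.778 + 2.778 = 13.556
σ = √13.556 = 3.682 days

3.68 days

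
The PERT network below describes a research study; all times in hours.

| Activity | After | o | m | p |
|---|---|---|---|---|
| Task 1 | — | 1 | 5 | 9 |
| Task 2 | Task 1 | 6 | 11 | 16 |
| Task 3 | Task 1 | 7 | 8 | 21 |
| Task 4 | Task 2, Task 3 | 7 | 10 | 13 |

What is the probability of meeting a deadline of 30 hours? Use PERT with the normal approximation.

te_Task 1 = (1 + 4·5 + 9)/6 = 30/6 = 5; σ²_Task 1 = ((9−1)/6)² = 1.778
te_Task 2 = (6 + 4·11 + 16)/6 = 66/6 = 11; σ²_Task 2 = ((16−6)/6)² = 2.778
te_Task 3 = (7 + 4·8 + 21)/6 = 60/6 = 10; σ²_Task 3 = ((21−7)/6)² = 5.444
te_Task 4 = (7 + 4·10 + 13)/6 = 60/6 = 10; σ²_Task 4 = ((13−7)/6)² = 1.000

Forward pass:
ES_Task 1 = 0; EF_Task 1 = 5
ES_Task 2 = 5; EF_Task 2 = 5+11 = 16
ES_Task 3 = 5; EF_Task 3 = 5+10 = 15
ES_Task 4 = max(EF_Task 2=16, EF_Task 3=15) = 16; EF_Task 4 = 16+10 = 26
Expected project duration μ = 26 hours. Critical path: Task 1 → Task 2 → Task 4.

Variance along critical path = 1.778 + 2.778 + 1.000 = 5.556; σ = √5.556 = 2.357 hours.
Z = (30 − 26) / 2.357 = 1.697
P(T ≤ 30) = Φ(1.697) ≈ 0.955

0.955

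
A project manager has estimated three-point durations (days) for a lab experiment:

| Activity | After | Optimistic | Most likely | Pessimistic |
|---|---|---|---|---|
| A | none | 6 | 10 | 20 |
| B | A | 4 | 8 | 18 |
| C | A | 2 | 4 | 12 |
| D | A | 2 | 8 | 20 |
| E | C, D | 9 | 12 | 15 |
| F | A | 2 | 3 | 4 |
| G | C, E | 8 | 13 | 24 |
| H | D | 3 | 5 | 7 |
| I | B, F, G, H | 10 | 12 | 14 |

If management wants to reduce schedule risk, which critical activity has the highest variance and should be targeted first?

te_A = (6 + 4·10 + 20)/6 = 66/6 = 11; σ²_A = ((20−6)/6)² = 5.444
te_B = (4 + 4·8 + 18)/6 = 54/6 = 9; σ²_B = ((18−4)/6)² = 5.444
te_C = (2 + 4·4 + 12)/6 = 30/6 = 5; σ²_C = ((12−2)/6)² = 2.778
te_D = (2 + 4·8 + 20)/6 = 54/6 = 9; σ²_D = ((20−2)/6)² = 9.000
te_E = (9 + 4·12 + 15)/6 = 72/6 = 12; σ²_E = ((15−9)/6)² = 1.000
te_F = (2 + 4·3 + 4)/6 = 18/6 = 3; σ²_F = ((4−2)/6)² = 0.111
te_G = (8 + 4·13 + 24)/6 = 84/6 = 14; σ²_G = ((24−8)/6)² = 7.111
te_H = (3 + 4·5 + 7)/6 = 30/6 = 5; σ²_H = ((7−3)/6)² = 0.444
te_I = (10 + 4·12 + 14)/6 = 72/6 = 12; σ²_I = ((14−10)/6)² = 0.444

Forward pass:
ES_A = 0; EF_A = 11
ES_B = 11; EF_B = 11+9 = 20
ES_C = 11; EF_C = 11+5 = 16
ES_D = 11; EF_D = 11+9 = 20
ES_E = max(EF_C=16, EF_D=20) = 20; EF_E = 20+12 = 32
ES_F = 11; EF_F = 11+3 = 14
ES_G = max(EF_C=16, EF_E=32) = 32; EF_G = 32+14 = 46
ES_H = 20; EF_H = 20+5 = 25
ES_I = max(EF_B=20, EF_F=14, EF_G=46, EF_H=25) = 46; EF_I = 46+12 = 58
Expected project duration μ = 58 days. Critical path: A → D → E → G → I.

Variances on critical path: σ²_A=5.444, σ²_D=9.000, σ²_E=1.000, σ²_G=7.111, σ²_I=0.444.
Largest is σ²_D = 9.000.

D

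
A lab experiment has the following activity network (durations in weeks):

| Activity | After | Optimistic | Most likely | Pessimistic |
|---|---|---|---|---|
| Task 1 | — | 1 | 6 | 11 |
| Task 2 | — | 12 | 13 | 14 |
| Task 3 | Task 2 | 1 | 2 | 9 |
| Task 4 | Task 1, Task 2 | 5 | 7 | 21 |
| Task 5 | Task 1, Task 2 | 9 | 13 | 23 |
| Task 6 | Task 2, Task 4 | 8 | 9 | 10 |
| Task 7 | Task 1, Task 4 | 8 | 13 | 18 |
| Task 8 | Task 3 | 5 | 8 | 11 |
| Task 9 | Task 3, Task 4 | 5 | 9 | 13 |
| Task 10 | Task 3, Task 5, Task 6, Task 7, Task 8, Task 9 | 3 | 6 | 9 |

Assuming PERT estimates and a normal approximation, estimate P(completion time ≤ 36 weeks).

0.066

te_Task 1 = (1 + 4·6 + 11)/6 = 36/6 = 6; σ²_Task 1 = ((11−1)/6)² = 2.778
te_Task 2 = (12 + 4·13 + 14)/6 = 78/6 = 13; σ²_Task 2 = ((14−12)/6)² = 0.111
te_Task 3 = (1 + 4·2 + 9)/6 = 18/6 = 3; σ²_Task 3 = ((9−1)/6)² = 1.778
te_Task 4 = (5 + 4·7 + 21)/6 = 54/6 = 9; σ²_Task 4 = ((21−5)/6)² = 7.111
te_Task 5 = (9 + 4·13 + 23)/6 = 84/6 = 14; σ²_Task 5 = ((23−9)/6)² = 5.444
te_Task 6 = (8 + 4·9 + 10)/6 = 54/6 = 9; σ²_Task 6 = ((10−8)/6)² = 0.111
te_Task 7 = (8 + 4·13 + 18)/6 = 78/6 = 13; σ²_Task 7 = ((18−8)/6)² = 2.778
te_Task 8 = (5 + 4·8 + 11)/6 = 48/6 = 8; σ²_Task 8 = ((11−5)/6)² = 1.000
te_Task 9 = (5 + 4·9 + 13)/6 = 54/6 = 9; σ²_Task 9 = ((13−5)/6)² = 1.778
te_Task 10 = (3 + 4·6 + 9)/6 = 36/6 = 6; σ²_Task 10 = ((9−3)/6)² = 1.000

Forward pass:
ES_Task 1 = 0; EF_Task 1 = 6
ES_Task 2 = 0; EF_Task 2 = 13
ES_Task 3 = 13; EF_Task 3 = 13+3 = 16
ES_Task 4 = max(EF_Task 1=6, EF_Task 2=13) = 13; EF_Task 4 = 13+9 = 22
ES_Task 5 = max(EF_Task 1=6, EF_Task 2=13) = 13; EF_Task 5 = 13+14 = 27
ES_Task 6 = max(EF_Task 2=13, EF_Task 4=22) = 22; EF_Task 6 = 22+9 = 31
ES_Task 7 = max(EF_Task 1=6, EF_Task 4=22) = 22; EF_Task 7 = 22+13 = 35
ES_Task 8 = 16; EF_Task 8 = 16+8 = 24
ES_Task 9 = max(EF_Task 3=16, EF_Task 4=22) = 22; EF_Task 9 = 22+9 = 31
ES_Task 10 = max(EF_Task 3=16, EF_Task 5=27, EF_Task 6=31, EF_Task 7=35, EF_Task 8=24, EF_Task 9=31) = 35; EF_Task 10 = 35+6 = 41
Expected project duration μ = 41 weeks. Critical path: Task 2 → Task 4 → Task 7 → Task 10.

Variance along critical path = 0.111 + 7.111 + 2.778 + 1.000 = 11.000; σ = √11.000 = 3.317 weeks.
Z = (36 − 41) / 3.317 = -1.508
P(T ≤ 36) = Φ(-1.508) ≈ 0.066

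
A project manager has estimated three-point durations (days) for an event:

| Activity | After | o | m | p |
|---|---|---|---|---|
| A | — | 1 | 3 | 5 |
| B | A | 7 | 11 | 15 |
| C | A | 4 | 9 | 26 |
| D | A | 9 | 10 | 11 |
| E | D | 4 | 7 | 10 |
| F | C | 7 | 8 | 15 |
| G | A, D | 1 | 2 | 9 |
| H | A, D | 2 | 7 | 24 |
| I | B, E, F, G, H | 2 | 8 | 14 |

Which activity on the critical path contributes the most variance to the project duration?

C

te_A = (1 + 4·3 + 5)/6 = 18/6 = 3; σ²_A = ((5−1)/6)² = 0.444
te_B = (7 + 4·11 + 15)/6 = 66/6 = 11; σ²_B = ((15−7)/6)² = 1.778
te_C = (4 + 4·9 + 26)/6 = 66/6 = 11; σ²_C = ((26−4)/6)² = 13.444
te_D = (9 + 4·10 + 11)/6 = 60/6 = 10; σ²_D = ((11−9)/6)² = 0.111
te_E = (4 + 4·7 + 10)/6 = 42/6 = 7; σ²_E = ((10−4)/6)² = 1.000
te_F = (7 + 4·8 + 15)/6 = 54/6 = 9; σ²_F = ((15−7)/6)² = 1.778
te_G = (1 + 4·2 + 9)/6 = 18/6 = 3; σ²_G = ((9−1)/6)² = 1.778
te_H = (2 + 4·7 + 24)/6 = 54/6 = 9; σ²_H = ((24−2)/6)² = 13.444
te_I = (2 + 4·8 + 14)/6 = 48/6 = 8; σ²_I = ((14−2)/6)² = 4.000

Forward pass:
ES_A = 0; EF_A = 3
ES_B = 3; EF_B = 3+11 = 14
ES_C = 3; EF_C = 3+11 = 14
ES_D = 3; EF_D = 3+10 = 13
ES_E = 13; EF_E = 13+7 = 20
ES_F = 14; EF_F = 14+9 = 23
ES_G = max(EF_A=3, EF_D=13) = 13; EF_G = 13+3 = 16
ES_H = max(EF_A=3, EF_D=13) = 13; EF_H = 13+9 = 22
ES_I = max(EF_B=14, EF_E=20, EF_F=23, EF_G=16, EF_H=22) = 23; EF_I = 23+8 = 31
Expected project duration μ = 31 days. Critical path: A → C → F → I.

Variances on critical path: σ²_A=0.444, σ²_C=13.444, σ²_F=1.778, σ²_I=4.000.
Largest is σ²_C = 13.444.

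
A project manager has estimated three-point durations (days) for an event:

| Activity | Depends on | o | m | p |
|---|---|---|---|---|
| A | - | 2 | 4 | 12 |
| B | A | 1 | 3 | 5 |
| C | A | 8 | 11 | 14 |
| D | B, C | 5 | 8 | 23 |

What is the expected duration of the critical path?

26 days

te_A = (2 + 4·4 + 12)/6 = 30/6 = 5
te_B = (1 + 4·3 + 5)/6 = 18/6 = 3
te_C = (8 + 4·11 + 14)/6 = 66/6 = 11
te_D = (5 + 4·8 + 23)/6 = 60/6 = 10

Forward pass:
ES_A = 0; EF_A = 5
ES_B = 5; EF_B = 5+3 = 8
ES_C = 5; EF_C = 5+11 = 16
ES_D = max(EF_B=8, EF_C=16) = 16; EF_D = 16+10 = 26
Expected project duration μ = 26 days. Critical path: A → C → D.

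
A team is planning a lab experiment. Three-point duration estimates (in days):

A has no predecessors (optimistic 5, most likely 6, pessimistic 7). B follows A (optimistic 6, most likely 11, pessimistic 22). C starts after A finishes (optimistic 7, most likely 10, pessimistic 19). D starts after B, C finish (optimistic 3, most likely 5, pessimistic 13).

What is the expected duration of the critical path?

te_A = (5 + 4·6 + 7)/6 = 36/6 = 6
te_B = (6 + 4·11 + 22)/6 = 72/6 = 12
te_C = (7 + 4·10 + 19)/6 = 66/6 = 11
te_D = (3 + 4·5 + 13)/6 = 36/6 = 6

Forward pass:
ES_A = 0; EF_A = 6
ES_B = 6; EF_B = 6+12 = 18
ES_C = 6; EF_C = 6+11 = 17
ES_D = max(EF_B=18, EF_C=17) = 18; EF_D = 18+6 = 24
Expected project duration μ = 24 days. Critical path: A → B → D.

24 days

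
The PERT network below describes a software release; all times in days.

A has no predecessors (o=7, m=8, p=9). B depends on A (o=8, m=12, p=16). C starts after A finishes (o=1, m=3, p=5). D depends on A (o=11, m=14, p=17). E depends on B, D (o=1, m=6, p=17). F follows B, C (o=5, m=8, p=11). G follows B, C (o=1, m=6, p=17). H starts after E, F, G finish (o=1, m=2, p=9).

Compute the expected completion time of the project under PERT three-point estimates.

32 days

te_A = (7 + 4·8 + 9)/6 = 48/6 = 8
te_B = (8 + 4·12 + 16)/6 = 72/6 = 12
te_C = (1 + 4·3 + 5)/6 = 18/6 = 3
te_D = (11 + 4·14 + 17)/6 = 84/6 = 14
te_E = (1 + 4·6 + 17)/6 = 42/6 = 7
te_F = (5 + 4·8 + 11)/6 = 48/6 = 8
te_G = (1 + 4·6 + 17)/6 = 42/6 = 7
te_H = (1 + 4·2 + 9)/6 = 18/6 = 3

Forward pass:
ES_A = 0; EF_A = 8
ES_B = 8; EF_B = 8+12 = 20
ES_C = 8; EF_C = 8+3 = 11
ES_D = 8; EF_D = 8+14 = 22
ES_E = max(EF_B=20, EF_D=22) = 22; EF_E = 22+7 = 29
ES_F = max(EF_B=20, EF_C=11) = 20; EF_F = 20+8 = 28
ES_G = max(EF_B=20, EF_C=11) = 20; EF_G = 20+7 = 27
ES_H = max(EF_E=29, EF_F=28, EF_G=27) = 29; EF_H = 29+3 = 32
Expected project duration μ = 32 days. Critical path: A → D → E → H.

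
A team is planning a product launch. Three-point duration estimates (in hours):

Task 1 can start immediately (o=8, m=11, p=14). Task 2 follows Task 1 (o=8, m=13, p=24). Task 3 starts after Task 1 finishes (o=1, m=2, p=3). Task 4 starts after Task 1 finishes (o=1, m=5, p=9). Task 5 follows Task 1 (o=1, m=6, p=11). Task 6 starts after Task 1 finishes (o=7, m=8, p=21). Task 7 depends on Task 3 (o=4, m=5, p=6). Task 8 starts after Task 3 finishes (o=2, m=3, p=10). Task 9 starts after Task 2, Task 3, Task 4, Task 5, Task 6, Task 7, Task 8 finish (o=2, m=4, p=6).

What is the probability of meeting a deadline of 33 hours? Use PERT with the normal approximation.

te_Task 1 = (8 + 4·11 + 14)/6 = 66/6 = 11; σ²_Task 1 = ((14−8)/6)² = 1.000
te_Task 2 = (8 + 4·13 + 24)/6 = 84/6 = 14; σ²_Task 2 = ((24−8)/6)² = 7.111
te_Task 3 = (1 + 4·2 + 3)/6 = 12/6 = 2; σ²_Task 3 = ((3−1)/6)² = 0.111
te_Task 4 = (1 + 4·5 + 9)/6 = 30/6 = 5; σ²_Task 4 = ((9−1)/6)² = 1.778
te_Task 5 = (1 + 4·6 + 11)/6 = 36/6 = 6; σ²_Task 5 = ((11−1)/6)² = 2.778
te_Task 6 = (7 + 4·8 + 21)/6 = 60/6 = 10; σ²_Task 6 = ((21−7)/6)² = 5.444
te_Task 7 = (4 + 4·5 + 6)/6 = 30/6 = 5; σ²_Task 7 = ((6−4)/6)² = 0.111
te_Task 8 = (2 + 4·3 + 10)/6 = 24/6 = 4; σ²_Task 8 = ((10−2)/6)² = 1.778
te_Task 9 = (2 + 4·4 + 6)/6 = 24/6 = 4; σ²_Task 9 = ((6−2)/6)² = 0.444

Forward pass:
ES_Task 1 = 0; EF_Task 1 = 11
ES_Task 2 = 11; EF_Task 2 = 11+14 = 25
ES_Task 3 = 11; EF_Task 3 = 11+2 = 13
ES_Task 4 = 11; EF_Task 4 = 11+5 = 16
ES_Task 5 = 11; EF_Task 5 = 11+6 = 17
ES_Task 6 = 11; EF_Task 6 = 11+10 = 21
ES_Task 7 = 13; EF_Task 7 = 13+5 = 18
ES_Task 8 = 13; EF_Task 8 = 13+4 = 17
ES_Task 9 = max(EF_Task 2=25, EF_Task 3=13, EF_Task 4=16, EF_Task 5=17, EF_Task 6=21, EF_Task 7=18, EF_Task 8=17) = 25; EF_Task 9 = 25+4 = 29
Expected project duration μ = 29 hours. Critical path: Task 1 → Task 2 → Task 9.

Variance along critical path = 1.000 + 7.111 + 0.444 = 8.556; σ = √8.556 = 2.925 hours.
Z = (33 − 29) / 2.925 = 1.368
P(T ≤ 33) = Φ(1.368) ≈ 0.914

0.914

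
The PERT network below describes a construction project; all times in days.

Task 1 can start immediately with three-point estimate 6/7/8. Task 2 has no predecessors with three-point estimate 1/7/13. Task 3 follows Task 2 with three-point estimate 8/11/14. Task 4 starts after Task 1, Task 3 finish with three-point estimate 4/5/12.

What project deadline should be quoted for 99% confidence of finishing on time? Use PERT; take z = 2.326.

te_Task 1 = (6 + 4·7 + 8)/6 = 42/6 = 7; σ²_Task 1 = ((8−6)/6)² = 0.111
te_Task 2 = (1 + 4·7 + 13)/6 = 42/6 = 7; σ²_Task 2 = ((13−1)/6)² = 4.000
te_Task 3 = (8 + 4·11 + 14)/6 = 66/6 = 11; σ²_Task 3 = ((14−8)/6)² = 1.000
te_Task 4 = (4 + 4·5 + 12)/6 = 36/6 = 6; σ²_Task 4 = ((12−4)/6)² = 1.778

Forward pass:
ES_Task 1 = 0; EF_Task 1 = 7
ES_Task 2 = 0; EF_Task 2 = 7
ES_Task 3 = 7; EF_Task 3 = 7+11 = 18
ES_Task 4 = max(EF_Task 1=7, EF_Task 3=18) = 18; EF_Task 4 = 18+6 = 24
Expected project duration μ = 24 days. Critical path: Task 2 → Task 3 → Task 4.

Variance along critical path = 4.000 + 1.000 + 1.778 = 6.778; σ = 2.603 days.
D = μ + z·σ = 24 + 2.326·2.603 = 30.1 days

30.1 days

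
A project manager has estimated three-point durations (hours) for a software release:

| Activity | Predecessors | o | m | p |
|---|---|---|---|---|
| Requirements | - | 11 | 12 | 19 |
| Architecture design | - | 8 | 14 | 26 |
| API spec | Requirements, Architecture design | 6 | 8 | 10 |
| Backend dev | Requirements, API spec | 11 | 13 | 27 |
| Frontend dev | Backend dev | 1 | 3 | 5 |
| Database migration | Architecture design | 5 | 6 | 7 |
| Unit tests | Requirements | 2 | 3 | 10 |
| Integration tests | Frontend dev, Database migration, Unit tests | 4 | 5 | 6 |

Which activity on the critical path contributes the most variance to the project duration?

Architecture design

te_Requirements = (11 + 4·12 + 19)/6 = 78/6 = 13; σ²_Requirements = ((19−11)/6)² = 1.778
te_Architecture design = (8 + 4·14 + 26)/6 = 90/6 = 15; σ²_Architecture design = ((26−8)/6)² = 9.000
te_API spec = (6 + 4·8 + 10)/6 = 48/6 = 8; σ²_API spec = ((10−6)/6)² = 0.444
te_Backend dev = (11 + 4·13 + 27)/6 = 90/6 = 15; σ²_Backend dev = ((27−11)/6)² = 7.111
te_Frontend dev = (1 + 4·3 + 5)/6 = 18/6 = 3; σ²_Frontend dev = ((5−1)/6)² = 0.444
te_Database migration = (5 + 4·6 + 7)/6 = 36/6 = 6; σ²_Database migration = ((7−5)/6)² = 0.111
te_Unit tests = (2 + 4·3 + 10)/6 = 24/6 = 4; σ²_Unit tests = ((10−2)/6)² = 1.778
te_Integration tests = (4 + 4·5 + 6)/6 = 30/6 = 5; σ²_Integration tests = ((6−4)/6)² = 0.111

Forward pass:
ES_Requirements = 0; EF_Requirements = 13
ES_Architecture design = 0; EF_Architecture design = 15
ES_API spec = max(EF_Requirements=13, EF_Architecture design=15) = 15; EF_API spec = 15+8 = 23
ES_Backend dev = max(EF_Requirements=13, EF_API spec=23) = 23; EF_Backend dev = 23+15 = 38
ES_Frontend dev = 38; EF_Frontend dev = 38+3 = 41
ES_Database migration = 15; EF_Database migration = 15+6 = 21
ES_Unit tests = 13; EF_Unit tests = 13+4 = 17
ES_Integration tests = max(EF_Frontend dev=41, EF_Database migration=21, EF_Unit tests=17) = 41; EF_Integration tests = 41+5 = 46
Expected project duration μ = 46 hours. Critical path: Architecture design → API spec → Backend dev → Frontend dev → Integration tests.

Variances on critical path: σ²_Architecture design=9.000, σ²_API spec=0.444, σ²_Backend dev=7.111, σ²_Frontend dev=0.444, σ²_Integration tests=0.111.
Largest is σ²_Architecture design = 9.000.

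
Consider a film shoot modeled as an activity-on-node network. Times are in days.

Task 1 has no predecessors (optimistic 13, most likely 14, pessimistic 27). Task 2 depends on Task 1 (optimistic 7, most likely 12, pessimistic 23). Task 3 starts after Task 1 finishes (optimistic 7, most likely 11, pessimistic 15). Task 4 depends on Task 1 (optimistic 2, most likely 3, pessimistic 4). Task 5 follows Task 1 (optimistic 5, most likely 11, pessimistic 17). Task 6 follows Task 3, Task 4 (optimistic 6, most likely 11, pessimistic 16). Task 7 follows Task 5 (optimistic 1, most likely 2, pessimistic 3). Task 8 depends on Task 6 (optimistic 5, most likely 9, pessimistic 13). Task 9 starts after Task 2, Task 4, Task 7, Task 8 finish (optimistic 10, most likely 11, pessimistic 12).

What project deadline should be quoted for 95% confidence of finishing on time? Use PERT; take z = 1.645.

63.7 days

te_Task 1 = (13 + 4·14 + 27)/6 = 96/6 = 16; σ²_Task 1 = ((27−13)/6)² = 5.444
te_Task 2 = (7 + 4·12 + 23)/6 = 78/6 = 13; σ²_Task 2 = ((23−7)/6)² = 7.111
te_Task 3 = (7 + 4·11 + 15)/6 = 66/6 = 11; σ²_Task 3 = ((15−7)/6)² = 1.778
te_Task 4 = (2 + 4·3 + 4)/6 = 18/6 = 3; σ²_Task 4 = ((4−2)/6)² = 0.111
te_Task 5 = (5 + 4·11 + 17)/6 = 66/6 = 11; σ²_Task 5 = ((17−5)/6)² = 4.000
te_Task 6 = (6 + 4·11 + 16)/6 = 66/6 = 11; σ²_Task 6 = ((16−6)/6)² = 2.778
te_Task 7 = (1 + 4·2 + 3)/6 = 12/6 = 2; σ²_Task 7 = ((3−1)/6)² = 0.111
te_Task 8 = (5 + 4·9 + 13)/6 = 54/6 = 9; σ²_Task 8 = ((13−5)/6)² = 1.778
te_Task 9 = (10 + 4·11 + 12)/6 = 66/6 = 11; σ²_Task 9 = ((12−10)/6)² = 0.111

Forward pass:
ES_Task 1 = 0; EF_Task 1 = 16
ES_Task 2 = 16; EF_Task 2 = 16+13 = 29
ES_Task 3 = 16; EF_Task 3 = 16+11 = 27
ES_Task 4 = 16; EF_Task 4 = 16+3 = 19
ES_Task 5 = 16; EF_Task 5 = 16+11 = 27
ES_Task 6 = max(EF_Task 3=27, EF_Task 4=19) = 27; EF_Task 6 = 27+11 = 38
ES_Task 7 = 27; EF_Task 7 = 27+2 = 29
ES_Task 8 = 38; EF_Task 8 = 38+9 = 47
ES_Task 9 = max(EF_Task 2=29, EF_Task 4=19, EF_Task 7=29, EF_Task 8=47) = 47; EF_Task 9 = 47+11 = 58
Expected project duration μ = 58 days. Critical path: Task 1 → Task 3 → Task 6 → Task 8 → Task 9.

Variance along critical path = 5.444 + 1.778 + 2.778 + 1.778 + 0.111 = 11.889; σ = 3.448 days.
D = μ + z·σ = 58 + 1.645·3.448 = 63.7 days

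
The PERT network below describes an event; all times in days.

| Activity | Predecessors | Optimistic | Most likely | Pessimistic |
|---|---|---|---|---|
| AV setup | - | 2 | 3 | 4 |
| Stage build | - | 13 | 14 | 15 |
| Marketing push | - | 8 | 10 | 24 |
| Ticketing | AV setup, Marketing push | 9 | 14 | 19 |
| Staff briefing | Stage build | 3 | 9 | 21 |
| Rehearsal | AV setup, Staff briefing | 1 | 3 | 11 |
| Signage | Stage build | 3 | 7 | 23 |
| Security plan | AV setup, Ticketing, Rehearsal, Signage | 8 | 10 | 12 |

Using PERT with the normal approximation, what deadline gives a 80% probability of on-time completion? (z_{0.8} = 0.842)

te_AV setup = (2 + 4·3 + 4)/6 = 18/6 = 3; σ²_AV setup = ((4−2)/6)² = 0.111
te_Stage build = (13 + 4·14 + 15)/6 = 84/6 = 14; σ²_Stage build = ((15−13)/6)² = 0.111
te_Marketing push = (8 + 4·10 + 24)/6 = 72/6 = 12; σ²_Marketing push = ((24−8)/6)² = 7.111
te_Ticketing = (9 + 4·14 + 19)/6 = 84/6 = 14; σ²_Ticketing = ((19−9)/6)² = 2.778
te_Staff briefing = (3 + 4·9 + 21)/6 = 60/6 = 10; σ²_Staff briefing = ((21−3)/6)² = 9.000
te_Rehearsal = (1 + 4·3 + 11)/6 = 24/6 = 4; σ²_Rehearsal = ((11−1)/6)² = 2.778
te_Signage = (3 + 4·7 + 23)/6 = 54/6 = 9; σ²_Signage = ((23−3)/6)² = 11.111
te_Security plan = (8 + 4·10 + 12)/6 = 60/6 = 10; σ²_Security plan = ((12−8)/6)² = 0.444

Forward pass:
ES_AV setup = 0; EF_AV setup = 3
ES_Stage build = 0; EF_Stage build = 14
ES_Marketing push = 0; EF_Marketing push = 12
ES_Ticketing = max(EF_AV setup=3, EF_Marketing push=12) = 12; EF_Ticketing = 12+14 = 26
ES_Staff briefing = 14; EF_Staff briefing = 14+10 = 24
ES_Rehearsal = max(EF_AV setup=3, EF_Staff briefing=24) = 24; EF_Rehearsal = 24+4 = 28
ES_Signage = 14; EF_Signage = 14+9 = 23
ES_Security plan = max(EF_AV setup=3, EF_Ticketing=26, EF_Rehearsal=28, EF_Signage=23) = 28; EF_Security plan = 28+10 = 38
Expected project duration μ = 38 days. Critical path: Stage build → Staff briefing → Rehearsal → Security plan.

Variance along critical path = 0.111 + 9.000 + 2.778 + 0.444 = 12.333; σ = 3.512 days.
D = μ + z·σ = 38 + 0.842·3.512 = 41.0 days

41.0 days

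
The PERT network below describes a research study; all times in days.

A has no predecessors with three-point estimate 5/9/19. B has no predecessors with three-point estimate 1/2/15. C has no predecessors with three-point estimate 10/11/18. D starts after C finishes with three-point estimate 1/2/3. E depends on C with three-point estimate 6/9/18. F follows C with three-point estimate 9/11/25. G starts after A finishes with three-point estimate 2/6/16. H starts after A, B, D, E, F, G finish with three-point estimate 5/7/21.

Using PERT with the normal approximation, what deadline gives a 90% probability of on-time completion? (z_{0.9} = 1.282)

te_A = (5 + 4·9 + 19)/6 = 60/6 = 10; σ²_A = ((19−5)/6)² = 5.444
te_B = (1 + 4·2 + 15)/6 = 24/6 = 4; σ²_B = ((15−1)/6)² = 5.444
te_C = (10 + 4·11 + 18)/6 = 72/6 = 12; σ²_C = ((18−10)/6)² = 1.778
te_D = (1 + 4·2 + 3)/6 = 12/6 = 2; σ²_D = ((3−1)/6)² = 0.111
te_E = (6 + 4·9 + 18)/6 = 60/6 = 10; σ²_E = ((18−6)/6)² = 4.000
te_F = (9 + 4·11 + 25)/6 = 78/6 = 13; σ²_F = ((25−9)/6)² = 7.111
te_G = (2 + 4·6 + 16)/6 = 42/6 = 7; σ²_G = ((16−2)/6)² = 5.444
te_H = (5 + 4·7 + 21)/6 = 54/6 = 9; σ²_H = ((21−5)/6)² = 7.111

Forward pass:
ES_A = 0; EF_A = 10
ES_B = 0; EF_B = 4
ES_C = 0; EF_C = 12
ES_D = 12; EF_D = 12+2 = 14
ES_E = 12; EF_E = 12+10 = 22
ES_F = 12; EF_F = 12+13 = 25
ES_G = 10; EF_G = 10+7 = 17
ES_H = max(EF_A=10, EF_B=4, EF_D=14, EF_E=22, EF_F=25, EF_G=17) = 25; EF_H = 25+9 = 34
Expected project duration μ = 34 days. Critical path: C → F → H.

Variance along critical path = 1.778 + 7.111 + 7.111 = 16.000; σ = 4.000 days.
D = μ + z·σ = 34 + 1.282·4.000 = 39.1 days

39.1 days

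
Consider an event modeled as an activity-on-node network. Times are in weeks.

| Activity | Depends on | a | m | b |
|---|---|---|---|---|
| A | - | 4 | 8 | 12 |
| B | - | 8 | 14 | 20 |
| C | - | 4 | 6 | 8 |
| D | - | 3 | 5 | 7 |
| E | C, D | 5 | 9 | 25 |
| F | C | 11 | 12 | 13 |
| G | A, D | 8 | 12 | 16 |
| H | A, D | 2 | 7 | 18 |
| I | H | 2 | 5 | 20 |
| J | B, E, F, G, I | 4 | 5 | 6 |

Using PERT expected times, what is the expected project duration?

28 weeks

te_A = (4 + 4·8 + 12)/6 = 48/6 = 8
te_B = (8 + 4·14 + 20)/6 = 84/6 = 14
te_C = (4 + 4·6 + 8)/6 = 36/6 = 6
te_D = (3 + 4·5 + 7)/6 = 30/6 = 5
te_E = (5 + 4·9 + 25)/6 = 66/6 = 11
te_F = (11 + 4·12 + 13)/6 = 72/6 = 12
te_G = (8 + 4·12 + 16)/6 = 72/6 = 12
te_H = (2 + 4·7 + 18)/6 = 48/6 = 8
te_I = (2 + 4·5 + 20)/6 = 42/6 = 7
te_J = (4 + 4·5 + 6)/6 = 30/6 = 5

Forward pass:
ES_A = 0; EF_A = 8
ES_B = 0; EF_B = 14
ES_C = 0; EF_C = 6
ES_D = 0; EF_D = 5
ES_E = max(EF_C=6, EF_D=5) = 6; EF_E = 6+11 = 17
ES_F = 6; EF_F = 6+12 = 18
ES_G = max(EF_A=8, EF_D=5) = 8; EF_G = 8+12 = 20
ES_H = max(EF_A=8, EF_D=5) = 8; EF_H = 8+8 = 16
ES_I = 16; EF_I = 16+7 = 23
ES_J = max(EF_B=14, EF_E=17, EF_F=18, EF_G=20, EF_I=23) = 23; EF_J = 23+5 = 28
Expected project duration μ = 28 weeks. Critical path: A → H → I → J.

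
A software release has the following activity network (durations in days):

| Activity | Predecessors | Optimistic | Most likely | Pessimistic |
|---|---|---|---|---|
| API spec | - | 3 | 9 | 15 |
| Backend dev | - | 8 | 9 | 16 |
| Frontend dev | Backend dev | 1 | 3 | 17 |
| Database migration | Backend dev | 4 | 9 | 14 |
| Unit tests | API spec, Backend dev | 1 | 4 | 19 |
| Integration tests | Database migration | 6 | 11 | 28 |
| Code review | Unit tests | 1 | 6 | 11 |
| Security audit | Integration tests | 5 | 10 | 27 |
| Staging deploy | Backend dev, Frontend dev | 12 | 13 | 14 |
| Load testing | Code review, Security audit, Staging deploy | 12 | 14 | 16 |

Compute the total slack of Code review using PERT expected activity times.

22 days

te_API spec = (3 + 4·9 + 15)/6 = 54/6 = 9
te_Backend dev = (8 + 4·9 + 16)/6 = 60/6 = 10
te_Frontend dev = (1 + 4·3 + 17)/6 = 30/6 = 5
te_Database migration = (4 + 4·9 + 14)/6 = 54/6 = 9
te_Unit tests = (1 + 4·4 + 19)/6 = 36/6 = 6
te_Integration tests = (6 + 4·11 + 28)/6 = 78/6 = 13
te_Code review = (1 + 4·6 + 11)/6 = 36/6 = 6
te_Security audit = (5 + 4·10 + 27)/6 = 72/6 = 12
te_Staging deploy = (12 + 4·13 + 14)/6 = 78/6 = 13
te_Load testing = (12 + 4·14 + 16)/6 = 84/6 = 14

Forward pass:
ES_API spec = 0; EF_API spec = 9
ES_Backend dev = 0; EF_Backend dev = 10
ES_Frontend dev = 10; EF_Frontend dev = 10+5 = 15
ES_Database migration = 10; EF_Database migration = 10+9 = 19
ES_Unit tests = max(EF_API spec=9, EF_Backend dev=10) = 10; EF_Unit tests = 10+6 = 16
ES_Integration tests = 19; EF_Integration tests = 19+13 = 32
ES_Code review = 16; EF_Code review = 16+6 = 22
ES_Security audit = 32; EF_Security audit = 32+12 = 44
ES_Staging deploy = max(EF_Backend dev=10, EF_Frontend dev=15) = 15; EF_Staging deploy = 15+13 = 28
ES_Load testing = max(EF_Code review=22, EF_Security audit=44, EF_Staging deploy=28) = 44; EF_Load testing = 44+14 = 58
Expected project duration μ = 58 days. Critical path: Backend dev → Database migration → Integration tests → Security audit → Load testing.

Backward pass:
LF_Load testing = 58; LS_Load testing = 58−14 = 44
LF_Staging deploy = LS_Load testing = 44; LS_Staging deploy = 44−13 = 31
LF_Security audit = LS_Load testing = 44; LS_Security audit = 44−12 = 32
LF_Code review = LS_Load testing = 44; LS_Code review = 44−6 = 38
LF_Integration tests = LS_Security audit = 32; LS_Integration tests = 32−13 = 19
LF_Unit tests = LS_Code review = 38; LS_Unit tests = 38−6 = 32
LF_Database migration = LS_Integration tests = 19; LS_Database migration = 19−9 = 10
LF_Frontend dev = LS_Staging deploy = 31; LS_Frontend dev = 31−5 = 26
LF_Backend dev = min(LS_Frontend dev=26, LS_Database migration=10, LS_Unit tests=32, LS_Staging deploy=31) = 10; LS_Backend dev = 10−10 = 0
LF_API spec = LS_Unit tests = 32; LS_API spec = 32−9 = 23
Slack_Code review = LS_Code review − ES_Code review = 38 − 16 = 22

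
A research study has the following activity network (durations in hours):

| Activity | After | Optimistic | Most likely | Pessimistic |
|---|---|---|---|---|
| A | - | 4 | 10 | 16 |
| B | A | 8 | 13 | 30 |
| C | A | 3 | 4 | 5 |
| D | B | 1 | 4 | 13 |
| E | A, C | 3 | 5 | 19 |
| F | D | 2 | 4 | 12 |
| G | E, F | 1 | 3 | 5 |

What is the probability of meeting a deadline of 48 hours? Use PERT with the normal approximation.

te_A = (4 + 4·10 + 16)/6 = 60/6 = 10; σ²_A = ((16−4)/6)² = 4.000
te_B = (8 + 4·13 + 30)/6 = 90/6 = 15; σ²_B = ((30−8)/6)² = 13.444
te_C = (3 + 4·4 + 5)/6 = 24/6 = 4; σ²_C = ((5−3)/6)² = 0.111
te_D = (1 + 4·4 + 13)/6 = 30/6 = 5; σ²_D = ((13−1)/6)² = 4.000
te_E = (3 + 4·5 + 19)/6 = 42/6 = 7; σ²_E = ((19−3)/6)² = 7.111
te_F = (2 + 4·4 + 12)/6 = 30/6 = 5; σ²_F = ((12−2)/6)² = 2.778
te_G = (1 + 4·3 + 5)/6 = 18/6 = 3; σ²_G = ((5−1)/6)² = 0.444

Forward pass:
ES_A = 0; EF_A = 10
ES_B = 10; EF_B = 10+15 = 25
ES_C = 10; EF_C = 10+4 = 14
ES_D = 25; EF_D = 25+5 = 30
ES_E = max(EF_A=10, EF_C=14) = 14; EF_E = 14+7 = 21
ES_F = 30; EF_F = 30+5 = 35
ES_G = max(EF_E=21, EF_F=35) = 35; EF_G = 35+3 = 38
Expected project duration μ = 38 hours. Critical path: A → B → D → F → G.

Variance along critical path = 4.000 + 13.444 + 4.000 + 2.778 + 0.444 = 24.667; σ = √24.667 = 4.967 hours.
Z = (48 − 38) / 4.967 = 2.013
P(T ≤ 48) = Φ(2.013) ≈ 0.978

0.978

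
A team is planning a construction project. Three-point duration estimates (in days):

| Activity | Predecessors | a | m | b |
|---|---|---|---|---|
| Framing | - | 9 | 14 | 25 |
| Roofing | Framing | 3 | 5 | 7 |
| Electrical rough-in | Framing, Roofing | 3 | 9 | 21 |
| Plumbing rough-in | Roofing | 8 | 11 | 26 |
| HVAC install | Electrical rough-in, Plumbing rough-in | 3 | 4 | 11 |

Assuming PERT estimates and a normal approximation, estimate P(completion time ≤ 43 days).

te_Framing = (9 + 4·14 + 25)/6 = 90/6 = 15; σ²_Framing = ((25−9)/6)² = 7.111
te_Roofing = (3 + 4·5 + 7)/6 = 30/6 = 5; σ²_Roofing = ((7−3)/6)² = 0.444
te_Electrical rough-in = (3 + 4·9 + 21)/6 = 60/6 = 10; σ²_Electrical rough-in = ((21−3)/6)² = 9.000
te_Plumbing rough-in = (8 + 4·11 + 26)/6 = 78/6 = 13; σ²_Plumbing rough-in = ((26−8)/6)² = 9.000
te_HVAC install = (3 + 4·4 + 11)/6 = 30/6 = 5; σ²_HVAC install = ((11−3)/6)² = 1.778

Forward pass:
ES_Framing = 0; EF_Framing = 15
ES_Roofing = 15; EF_Roofing = 15+5 = 20
ES_Electrical rough-in = max(EF_Framing=15, EF_Roofing=20) = 20; EF_Electrical rough-in = 20+10 = 30
ES_Plumbing rough-in = 20; EF_Plumbing rough-in = 20+13 = 33
ES_HVAC install = max(EF_Electrical rough-in=30, EF_Plumbing rough-in=33) = 33; EF_HVAC install = 33+5 = 38
Expected project duration μ = 38 days. Critical path: Framing → Roofing → Plumbing rough-in → HVAC install.

Variance along critical path = 7.111 + 0.444 + 9.000 + 1.778 = 18.333; σ = √18.333 = 4.282 days.
Z = (43 − 38) / 4.282 = 1.168
P(T ≤ 43) = Φ(1.168) ≈ 0.879

0.879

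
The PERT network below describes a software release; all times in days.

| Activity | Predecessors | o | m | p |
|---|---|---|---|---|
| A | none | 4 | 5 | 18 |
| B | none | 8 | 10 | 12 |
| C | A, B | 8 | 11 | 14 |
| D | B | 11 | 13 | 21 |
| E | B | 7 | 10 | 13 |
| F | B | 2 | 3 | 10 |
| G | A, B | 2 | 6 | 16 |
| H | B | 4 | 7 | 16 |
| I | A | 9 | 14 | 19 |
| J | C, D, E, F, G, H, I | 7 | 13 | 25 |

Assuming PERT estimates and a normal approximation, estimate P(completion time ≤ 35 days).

0.195

te_A = (4 + 4·5 + 18)/6 = 42/6 = 7; σ²_A = ((18−4)/6)² = 5.444
te_B = (8 + 4·10 + 12)/6 = 60/6 = 10; σ²_B = ((12−8)/6)² = 0.444
te_C = (8 + 4·11 + 14)/6 = 66/6 = 11; σ²_C = ((14−8)/6)² = 1.000
te_D = (11 + 4·13 + 21)/6 = 84/6 = 14; σ²_D = ((21−11)/6)² = 2.778
te_E = (7 + 4·10 + 13)/6 = 60/6 = 10; σ²_E = ((13−7)/6)² = 1.000
te_F = (2 + 4·3 + 10)/6 = 24/6 = 4; σ²_F = ((10−2)/6)² = 1.778
te_G = (2 + 4·6 + 16)/6 = 42/6 = 7; σ²_G = ((16−2)/6)² = 5.444
te_H = (4 + 4·7 + 16)/6 = 48/6 = 8; σ²_H = ((16−4)/6)² = 4.000
te_I = (9 + 4·14 + 19)/6 = 84/6 = 14; σ²_I = ((19−9)/6)² = 2.778
te_J = (7 + 4·13 + 25)/6 = 84/6 = 14; σ²_J = ((25−7)/6)² = 9.000

Forward pass:
ES_A = 0; EF_A = 7
ES_B = 0; EF_B = 10
ES_C = max(EF_A=7, EF_B=10) = 10; EF_C = 10+11 = 21
ES_D = 10; EF_D = 10+14 = 24
ES_E = 10; EF_E = 10+10 = 20
ES_F = 10; EF_F = 10+4 = 14
ES_G = max(EF_A=7, EF_B=10) = 10; EF_G = 10+7 = 17
ES_H = 10; EF_H = 10+8 = 18
ES_I = 7; EF_I = 7+14 = 21
ES_J = max(EF_C=21, EF_D=24, EF_E=20, EF_F=14, EF_G=17, EF_H=18, EF_I=21) = 24; EF_J = 24+14 = 38
Expected project duration μ = 38 days. Critical path: B → D → J.

Variance along critical path = 0.444 + 2.778 + 9.000 = 12.222; σ = √12.222 = 3.496 days.
Z = (35 − 38) / 3.496 = -0.858
P(T ≤ 35) = Φ(-0.858) ≈ 0.195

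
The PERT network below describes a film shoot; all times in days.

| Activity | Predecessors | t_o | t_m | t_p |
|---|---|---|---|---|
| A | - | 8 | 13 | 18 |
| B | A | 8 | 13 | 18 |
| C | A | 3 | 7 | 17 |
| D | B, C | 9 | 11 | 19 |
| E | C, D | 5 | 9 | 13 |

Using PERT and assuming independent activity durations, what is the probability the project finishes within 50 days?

te_A = (8 + 4·13 + 18)/6 = 78/6 = 13; σ²_A = ((18−8)/6)² = 2.778
te_B = (8 + 4·13 + 18)/6 = 78/6 = 13; σ²_B = ((18−8)/6)² = 2.778
te_C = (3 + 4·7 + 17)/6 = 48/6 = 8; σ²_C = ((17−3)/6)² = 5.444
te_D = (9 + 4·11 + 19)/6 = 72/6 = 12; σ²_D = ((19−9)/6)² = 2.778
te_E = (5 + 4·9 + 13)/6 = 54/6 = 9; σ²_E = ((13−5)/6)² = 1.778

Forward pass:
ES_A = 0; EF_A = 13
ES_B = 13; EF_B = 13+13 = 26
ES_C = 13; EF_C = 13+8 = 21
ES_D = max(EF_B=26, EF_C=21) = 26; EF_D = 26+12 = 38
ES_E = max(EF_C=21, EF_D=38) = 38; EF_E = 38+9 = 47
Expected project duration μ = 47 days. Critical path: A → B → D → E.

Variance along critical path = 2.778 + 2.778 + 2.778 + 1.778 = 10.111; σ = √10.111 = 3.180 days.
Z = (50 − 47) / 3.180 = 0.943
P(T ≤ 50) = Φ(0.943) ≈ 0.827

0.827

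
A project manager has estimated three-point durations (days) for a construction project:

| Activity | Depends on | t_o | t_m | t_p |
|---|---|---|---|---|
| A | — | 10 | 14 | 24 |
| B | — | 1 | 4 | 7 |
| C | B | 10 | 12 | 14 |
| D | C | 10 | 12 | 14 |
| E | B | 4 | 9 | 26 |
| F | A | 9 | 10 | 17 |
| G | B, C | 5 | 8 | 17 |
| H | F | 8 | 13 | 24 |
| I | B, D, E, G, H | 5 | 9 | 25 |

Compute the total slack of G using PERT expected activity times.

te_A = (10 + 4·14 + 24)/6 = 90/6 = 15
te_B = (1 + 4·4 + 7)/6 = 24/6 = 4
te_C = (10 + 4·12 + 14)/6 = 72/6 = 12
te_D = (10 + 4·12 + 14)/6 = 72/6 = 12
te_E = (4 + 4·9 + 26)/6 = 66/6 = 11
te_F = (9 + 4·10 + 17)/6 = 66/6 = 11
te_G = (5 + 4·8 + 17)/6 = 54/6 = 9
te_H = (8 + 4·13 + 24)/6 = 84/6 = 14
te_I = (5 + 4·9 + 25)/6 = 66/6 = 11

Forward pass:
ES_A = 0; EF_A = 15
ES_B = 0; EF_B = 4
ES_C = 4; EF_C = 4+12 = 16
ES_D = 16; EF_D = 16+12 = 28
ES_E = 4; EF_E = 4+11 = 15
ES_F = 15; EF_F = 15+11 = 26
ES_G = max(EF_B=4, EF_C=16) = 16; EF_G = 16+9 = 25
ES_H = 26; EF_H = 26+14 = 40
ES_I = max(EF_B=4, EF_D=28, EF_E=15, EF_G=25, EF_H=40) = 40; EF_I = 40+11 = 51
Expected project duration μ = 51 days. Critical path: A → F → H → I.

Backward pass:
LF_I = 51; LS_I = 51−11 = 40
LF_H = LS_I = 40; LS_H = 40−14 = 26
LF_G = LS_I = 40; LS_G = 40−9 = 31
LF_F = LS_H = 26; LS_F = 26−11 = 15
LF_E = LS_I = 40; LS_E = 40−11 = 29
LF_D = LS_I = 40; LS_D = 40−12 = 28
LF_C = min(LS_D=28, LS_G=31) = 28; LS_C = 28−12 = 16
LF_B = min(LS_C=16, LS_E=29, LS_G=31, LS_I=40) = 16; LS_B = 16−4 = 12
LF_A = LS_F = 15; LS_A = 15−15 = 0
Slack_G = LS_G − ES_G = 31 − 16 = 15

15 days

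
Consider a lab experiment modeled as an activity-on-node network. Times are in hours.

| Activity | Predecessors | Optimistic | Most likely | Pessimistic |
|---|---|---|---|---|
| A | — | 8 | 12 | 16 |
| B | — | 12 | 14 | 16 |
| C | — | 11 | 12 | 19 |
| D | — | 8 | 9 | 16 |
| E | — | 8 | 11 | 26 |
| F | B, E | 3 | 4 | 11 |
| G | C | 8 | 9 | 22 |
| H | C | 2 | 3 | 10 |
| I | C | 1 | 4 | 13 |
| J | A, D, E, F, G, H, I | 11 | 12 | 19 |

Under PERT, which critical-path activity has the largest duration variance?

G

te_A = (8 + 4·12 + 16)/6 = 72/6 = 12; σ²_A = ((16−8)/6)² = 1.778
te_B = (12 + 4·14 + 16)/6 = 84/6 = 14; σ²_B = ((16−12)/6)² = 0.444
te_C = (11 + 4·12 + 19)/6 = 78/6 = 13; σ²_C = ((19−11)/6)² = 1.778
te_D = (8 + 4·9 + 16)/6 = 60/6 = 10; σ²_D = ((16−8)/6)² = 1.778
te_E = (8 + 4·11 + 26)/6 = 78/6 = 13; σ²_E = ((26−8)/6)² = 9.000
te_F = (3 + 4·4 + 11)/6 = 30/6 = 5; σ²_F = ((11−3)/6)² = 1.778
te_G = (8 + 4·9 + 22)/6 = 66/6 = 11; σ²_G = ((22−8)/6)² = 5.444
te_H = (2 + 4·3 + 10)/6 = 24/6 = 4; σ²_H = ((10−2)/6)² = 1.778
te_I = (1 + 4·4 + 13)/6 = 30/6 = 5; σ²_I = ((13−1)/6)² = 4.000
te_J = (11 + 4·12 + 19)/6 = 78/6 = 13; σ²_J = ((19−11)/6)² = 1.778

Forward pass:
ES_A = 0; EF_A = 12
ES_B = 0; EF_B = 14
ES_C = 0; EF_C = 13
ES_D = 0; EF_D = 10
ES_E = 0; EF_E = 13
ES_F = max(EF_B=14, EF_E=13) = 14; EF_F = 14+5 = 19
ES_G = 13; EF_G = 13+11 = 24
ES_H = 13; EF_H = 13+4 = 17
ES_I = 13; EF_I = 13+5 = 18
ES_J = max(EF_A=12, EF_D=10, EF_E=13, EF_F=19, EF_G=24, EF_H=17, EF_I=18) = 24; EF_J = 24+13 = 37
Expected project duration μ = 37 hours. Critical path: C → G → J.

Variances on critical path: σ²_C=1.778, σ²_G=5.444, σ²_J=1.778.
Largest is σ²_G = 5.444.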